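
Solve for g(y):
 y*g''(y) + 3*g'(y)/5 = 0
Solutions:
 g(y) = C1 + C2*y^(2/5)


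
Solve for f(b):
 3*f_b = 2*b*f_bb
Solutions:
 f(b) = C1 + C2*b^(5/2)


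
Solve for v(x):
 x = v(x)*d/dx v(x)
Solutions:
 v(x) = -sqrt(C1 + x^2)
 v(x) = sqrt(C1 + x^2)


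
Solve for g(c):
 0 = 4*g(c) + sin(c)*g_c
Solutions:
 g(c) = C1*(cos(c)^2 + 2*cos(c) + 1)/(cos(c)^2 - 2*cos(c) + 1)


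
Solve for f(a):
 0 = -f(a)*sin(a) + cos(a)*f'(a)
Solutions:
 f(a) = C1/cos(a)


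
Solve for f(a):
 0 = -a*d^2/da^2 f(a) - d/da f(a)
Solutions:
 f(a) = C1 + C2*log(a)


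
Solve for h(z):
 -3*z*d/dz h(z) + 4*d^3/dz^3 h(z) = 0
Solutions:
 h(z) = C1 + Integral(C2*airyai(6^(1/3)*z/2) + C3*airybi(6^(1/3)*z/2), z)


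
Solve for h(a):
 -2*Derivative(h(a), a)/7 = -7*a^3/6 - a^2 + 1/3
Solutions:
 h(a) = C1 + 49*a^4/48 + 7*a^3/6 - 7*a/6


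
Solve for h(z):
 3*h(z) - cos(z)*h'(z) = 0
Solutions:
 h(z) = C1*(sin(z) + 1)^(3/2)/(sin(z) - 1)^(3/2)


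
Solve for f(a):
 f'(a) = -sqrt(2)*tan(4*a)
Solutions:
 f(a) = C1 + sqrt(2)*log(cos(4*a))/4


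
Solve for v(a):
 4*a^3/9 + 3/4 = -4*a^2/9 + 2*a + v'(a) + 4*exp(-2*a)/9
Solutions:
 v(a) = C1 + a^4/9 + 4*a^3/27 - a^2 + 3*a/4 + 2*exp(-2*a)/9


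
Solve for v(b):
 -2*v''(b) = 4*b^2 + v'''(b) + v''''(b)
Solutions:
 v(b) = C1 + C2*b - b^4/6 + b^3/3 + b^2/2 + (C3*sin(sqrt(7)*b/2) + C4*cos(sqrt(7)*b/2))*exp(-b/2)


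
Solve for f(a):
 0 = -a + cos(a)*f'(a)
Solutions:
 f(a) = C1 + Integral(a/cos(a), a)


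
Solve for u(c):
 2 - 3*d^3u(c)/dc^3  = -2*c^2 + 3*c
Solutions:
 u(c) = C1 + C2*c + C3*c^2 + c^5/90 - c^4/24 + c^3/9


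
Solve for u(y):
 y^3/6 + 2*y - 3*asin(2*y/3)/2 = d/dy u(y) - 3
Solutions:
 u(y) = C1 + y^4/24 + y^2 - 3*y*asin(2*y/3)/2 + 3*y - 3*sqrt(9 - 4*y^2)/4


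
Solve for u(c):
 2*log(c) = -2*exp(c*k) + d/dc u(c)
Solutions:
 u(c) = C1 + 2*c*log(c) - 2*c + Piecewise((2*exp(c*k)/k, Ne(k, 0)), (2*c, True))


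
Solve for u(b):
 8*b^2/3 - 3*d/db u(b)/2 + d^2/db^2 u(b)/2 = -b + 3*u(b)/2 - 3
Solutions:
 u(b) = C1*exp(b*(3 - sqrt(21))/2) + C2*exp(b*(3 + sqrt(21))/2) + 16*b^2/9 - 26*b/9 + 164/27


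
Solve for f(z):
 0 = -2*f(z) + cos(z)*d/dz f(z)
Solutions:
 f(z) = C1*(sin(z) + 1)/(sin(z) - 1)


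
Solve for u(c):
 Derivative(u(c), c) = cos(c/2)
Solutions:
 u(c) = C1 + 2*sin(c/2)


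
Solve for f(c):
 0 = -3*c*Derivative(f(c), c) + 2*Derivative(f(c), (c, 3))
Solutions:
 f(c) = C1 + Integral(C2*airyai(2^(2/3)*3^(1/3)*c/2) + C3*airybi(2^(2/3)*3^(1/3)*c/2), c)


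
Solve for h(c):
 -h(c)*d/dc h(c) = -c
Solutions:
 h(c) = -sqrt(C1 + c^2)
 h(c) = sqrt(C1 + c^2)


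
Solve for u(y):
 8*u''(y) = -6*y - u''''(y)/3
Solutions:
 u(y) = C1 + C2*y + C3*sin(2*sqrt(6)*y) + C4*cos(2*sqrt(6)*y) - y^3/8


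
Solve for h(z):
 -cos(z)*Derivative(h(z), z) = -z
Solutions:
 h(z) = C1 + Integral(z/cos(z), z)


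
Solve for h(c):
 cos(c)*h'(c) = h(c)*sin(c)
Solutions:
 h(c) = C1/cos(c)


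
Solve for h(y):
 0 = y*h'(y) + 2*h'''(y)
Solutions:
 h(y) = C1 + Integral(C2*airyai(-2^(2/3)*y/2) + C3*airybi(-2^(2/3)*y/2), y)


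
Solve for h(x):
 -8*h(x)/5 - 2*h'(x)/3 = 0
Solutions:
 h(x) = C1*exp(-12*x/5)


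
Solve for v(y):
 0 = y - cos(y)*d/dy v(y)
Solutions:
 v(y) = C1 + Integral(y/cos(y), y)


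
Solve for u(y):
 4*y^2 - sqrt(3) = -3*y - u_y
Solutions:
 u(y) = C1 - 4*y^3/3 - 3*y^2/2 + sqrt(3)*y


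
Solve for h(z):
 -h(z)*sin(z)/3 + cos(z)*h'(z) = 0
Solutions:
 h(z) = C1/cos(z)^(1/3)


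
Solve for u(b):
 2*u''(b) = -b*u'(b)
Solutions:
 u(b) = C1 + C2*erf(b/2)


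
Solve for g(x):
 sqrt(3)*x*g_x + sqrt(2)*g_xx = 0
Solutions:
 g(x) = C1 + C2*erf(6^(1/4)*x/2)


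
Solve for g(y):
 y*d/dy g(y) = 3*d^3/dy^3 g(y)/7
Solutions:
 g(y) = C1 + Integral(C2*airyai(3^(2/3)*7^(1/3)*y/3) + C3*airybi(3^(2/3)*7^(1/3)*y/3), y)


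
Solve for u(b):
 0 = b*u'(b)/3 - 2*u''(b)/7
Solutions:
 u(b) = C1 + C2*erfi(sqrt(21)*b/6)


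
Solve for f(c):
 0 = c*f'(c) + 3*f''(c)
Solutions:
 f(c) = C1 + C2*erf(sqrt(6)*c/6)


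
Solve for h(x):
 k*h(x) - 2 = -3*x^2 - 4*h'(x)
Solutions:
 h(x) = C1*exp(-k*x/4) - 3*x^2/k + 2/k + 24*x/k^2 - 96/k^3


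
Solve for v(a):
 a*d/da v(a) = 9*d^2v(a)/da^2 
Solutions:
 v(a) = C1 + C2*erfi(sqrt(2)*a/6)


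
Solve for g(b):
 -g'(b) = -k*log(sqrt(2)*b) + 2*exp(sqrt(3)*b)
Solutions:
 g(b) = C1 + b*k*log(b) + b*k*(-1 + log(2)/2) - 2*sqrt(3)*exp(sqrt(3)*b)/3


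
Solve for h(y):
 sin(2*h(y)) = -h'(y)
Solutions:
 h(y) = pi - acos((-C1 - exp(4*y))/(C1 - exp(4*y)))/2
 h(y) = acos((-C1 - exp(4*y))/(C1 - exp(4*y)))/2


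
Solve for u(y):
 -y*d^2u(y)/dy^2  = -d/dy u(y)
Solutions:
 u(y) = C1 + C2*y^2


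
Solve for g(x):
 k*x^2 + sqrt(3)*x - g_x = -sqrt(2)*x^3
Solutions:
 g(x) = C1 + k*x^3/3 + sqrt(2)*x^4/4 + sqrt(3)*x^2/2


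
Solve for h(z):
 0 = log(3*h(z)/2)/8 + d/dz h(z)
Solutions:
 -8*Integral(1/(-log(_y) - log(3) + log(2)), (_y, h(z))) = C1 - z


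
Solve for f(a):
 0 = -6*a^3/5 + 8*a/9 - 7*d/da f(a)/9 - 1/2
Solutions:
 f(a) = C1 - 27*a^4/70 + 4*a^2/7 - 9*a/14


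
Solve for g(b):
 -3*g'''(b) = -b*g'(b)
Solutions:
 g(b) = C1 + Integral(C2*airyai(3^(2/3)*b/3) + C3*airybi(3^(2/3)*b/3), b)


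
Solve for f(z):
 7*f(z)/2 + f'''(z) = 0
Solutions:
 f(z) = C3*exp(-2^(2/3)*7^(1/3)*z/2) + (C1*sin(2^(2/3)*sqrt(3)*7^(1/3)*z/4) + C2*cos(2^(2/3)*sqrt(3)*7^(1/3)*z/4))*exp(2^(2/3)*7^(1/3)*z/4)


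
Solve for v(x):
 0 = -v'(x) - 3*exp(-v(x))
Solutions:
 v(x) = log(C1 - 3*x)


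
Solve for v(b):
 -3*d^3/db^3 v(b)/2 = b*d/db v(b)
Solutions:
 v(b) = C1 + Integral(C2*airyai(-2^(1/3)*3^(2/3)*b/3) + C3*airybi(-2^(1/3)*3^(2/3)*b/3), b)


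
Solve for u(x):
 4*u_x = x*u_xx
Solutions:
 u(x) = C1 + C2*x^5


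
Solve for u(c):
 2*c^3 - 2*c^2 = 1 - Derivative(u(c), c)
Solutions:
 u(c) = C1 - c^4/2 + 2*c^3/3 + c


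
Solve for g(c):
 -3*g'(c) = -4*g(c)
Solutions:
 g(c) = C1*exp(4*c/3)


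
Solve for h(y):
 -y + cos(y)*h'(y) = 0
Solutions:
 h(y) = C1 + Integral(y/cos(y), y)


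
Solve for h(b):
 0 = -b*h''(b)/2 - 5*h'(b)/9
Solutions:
 h(b) = C1 + C2/b^(1/9)


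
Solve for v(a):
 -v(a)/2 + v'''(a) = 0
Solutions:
 v(a) = C3*exp(2^(2/3)*a/2) + (C1*sin(2^(2/3)*sqrt(3)*a/4) + C2*cos(2^(2/3)*sqrt(3)*a/4))*exp(-2^(2/3)*a/4)


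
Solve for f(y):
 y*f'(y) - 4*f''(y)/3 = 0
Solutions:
 f(y) = C1 + C2*erfi(sqrt(6)*y/4)


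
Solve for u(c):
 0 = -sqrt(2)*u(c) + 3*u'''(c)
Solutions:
 u(c) = C3*exp(2^(1/6)*3^(2/3)*c/3) + (C1*sin(6^(1/6)*c/2) + C2*cos(6^(1/6)*c/2))*exp(-2^(1/6)*3^(2/3)*c/6)


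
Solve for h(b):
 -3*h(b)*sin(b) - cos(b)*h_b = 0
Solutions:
 h(b) = C1*cos(b)^3


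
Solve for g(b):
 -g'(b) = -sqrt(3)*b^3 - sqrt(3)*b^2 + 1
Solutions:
 g(b) = C1 + sqrt(3)*b^4/4 + sqrt(3)*b^3/3 - b


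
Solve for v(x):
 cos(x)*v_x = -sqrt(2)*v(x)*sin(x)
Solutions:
 v(x) = C1*cos(x)^(sqrt(2))


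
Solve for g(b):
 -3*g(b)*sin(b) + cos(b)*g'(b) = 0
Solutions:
 g(b) = C1/cos(b)^3


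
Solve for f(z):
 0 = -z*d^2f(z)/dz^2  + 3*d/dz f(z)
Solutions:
 f(z) = C1 + C2*z^4


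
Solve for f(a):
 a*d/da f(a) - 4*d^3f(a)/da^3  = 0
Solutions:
 f(a) = C1 + Integral(C2*airyai(2^(1/3)*a/2) + C3*airybi(2^(1/3)*a/2), a)


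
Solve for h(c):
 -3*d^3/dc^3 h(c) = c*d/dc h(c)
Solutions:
 h(c) = C1 + Integral(C2*airyai(-3^(2/3)*c/3) + C3*airybi(-3^(2/3)*c/3), c)


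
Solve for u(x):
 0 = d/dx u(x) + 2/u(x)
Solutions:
 u(x) = -sqrt(C1 - 4*x)
 u(x) = sqrt(C1 - 4*x)


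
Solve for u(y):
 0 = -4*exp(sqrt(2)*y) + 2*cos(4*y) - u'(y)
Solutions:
 u(y) = C1 - 2*sqrt(2)*exp(sqrt(2)*y) + sin(4*y)/2


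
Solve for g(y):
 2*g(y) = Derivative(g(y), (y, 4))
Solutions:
 g(y) = C1*exp(-2^(1/4)*y) + C2*exp(2^(1/4)*y) + C3*sin(2^(1/4)*y) + C4*cos(2^(1/4)*y)


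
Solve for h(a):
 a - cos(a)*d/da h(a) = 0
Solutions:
 h(a) = C1 + Integral(a/cos(a), a)


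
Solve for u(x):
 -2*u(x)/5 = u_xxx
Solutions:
 u(x) = C3*exp(-2^(1/3)*5^(2/3)*x/5) + (C1*sin(2^(1/3)*sqrt(3)*5^(2/3)*x/10) + C2*cos(2^(1/3)*sqrt(3)*5^(2/3)*x/10))*exp(2^(1/3)*5^(2/3)*x/10)


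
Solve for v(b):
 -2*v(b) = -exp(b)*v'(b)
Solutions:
 v(b) = C1*exp(-2*exp(-b))


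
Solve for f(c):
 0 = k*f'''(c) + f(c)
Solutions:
 f(c) = C1*exp(c*(-1/k)^(1/3)) + C2*exp(c*(-1/k)^(1/3)*(-1 + sqrt(3)*I)/2) + C3*exp(-c*(-1/k)^(1/3)*(1 + sqrt(3)*I)/2)


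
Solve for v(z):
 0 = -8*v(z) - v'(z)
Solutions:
 v(z) = C1*exp(-8*z)


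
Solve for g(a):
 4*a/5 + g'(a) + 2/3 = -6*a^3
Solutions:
 g(a) = C1 - 3*a^4/2 - 2*a^2/5 - 2*a/3


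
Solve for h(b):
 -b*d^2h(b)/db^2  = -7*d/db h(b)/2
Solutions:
 h(b) = C1 + C2*b^(9/2)


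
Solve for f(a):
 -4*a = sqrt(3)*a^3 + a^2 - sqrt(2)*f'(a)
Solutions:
 f(a) = C1 + sqrt(6)*a^4/8 + sqrt(2)*a^3/6 + sqrt(2)*a^2


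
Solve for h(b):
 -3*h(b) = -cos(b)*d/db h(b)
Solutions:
 h(b) = C1*(sin(b) + 1)^(3/2)/(sin(b) - 1)^(3/2)


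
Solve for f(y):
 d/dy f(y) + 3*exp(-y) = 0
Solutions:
 f(y) = C1 + 3*exp(-y)


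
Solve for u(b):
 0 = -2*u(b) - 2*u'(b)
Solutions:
 u(b) = C1*exp(-b)


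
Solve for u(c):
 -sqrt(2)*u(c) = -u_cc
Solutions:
 u(c) = C1*exp(-2^(1/4)*c) + C2*exp(2^(1/4)*c)


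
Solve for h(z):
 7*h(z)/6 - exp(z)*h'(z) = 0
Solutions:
 h(z) = C1*exp(-7*exp(-z)/6)


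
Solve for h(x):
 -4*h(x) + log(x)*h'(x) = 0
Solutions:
 h(x) = C1*exp(4*li(x))


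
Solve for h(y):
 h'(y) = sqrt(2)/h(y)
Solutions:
 h(y) = -sqrt(C1 + 2*sqrt(2)*y)
 h(y) = sqrt(C1 + 2*sqrt(2)*y)


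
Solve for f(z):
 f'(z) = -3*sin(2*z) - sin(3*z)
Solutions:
 f(z) = C1 + 3*cos(2*z)/2 + cos(3*z)/3


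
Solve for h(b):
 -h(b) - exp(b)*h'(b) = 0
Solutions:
 h(b) = C1*exp(exp(-b))


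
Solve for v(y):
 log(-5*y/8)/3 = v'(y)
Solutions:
 v(y) = C1 + y*log(-y)/3 + y*(-log(2) - 1/3 + log(5)/3)


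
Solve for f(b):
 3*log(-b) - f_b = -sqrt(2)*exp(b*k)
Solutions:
 f(b) = C1 + 3*b*log(-b) - 3*b + Piecewise((sqrt(2)*exp(b*k)/k, Ne(k, 0)), (sqrt(2)*b, True))


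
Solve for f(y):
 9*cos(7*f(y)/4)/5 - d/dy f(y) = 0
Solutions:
 -9*y/5 - 2*log(sin(7*f(y)/4) - 1)/7 + 2*log(sin(7*f(y)/4) + 1)/7 = C1


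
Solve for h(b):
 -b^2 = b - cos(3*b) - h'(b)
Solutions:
 h(b) = C1 + b^3/3 + b^2/2 - sin(3*b)/3


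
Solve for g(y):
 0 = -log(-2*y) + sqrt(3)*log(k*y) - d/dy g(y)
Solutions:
 g(y) = C1 + y*(sqrt(3)*log(-k) - sqrt(3) - log(2) + 1) - y*(1 - sqrt(3))*log(-y)


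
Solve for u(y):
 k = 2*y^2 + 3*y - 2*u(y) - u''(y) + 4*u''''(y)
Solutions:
 u(y) = C1*exp(-sqrt(2)*y*sqrt(1 + sqrt(33))/4) + C2*exp(sqrt(2)*y*sqrt(1 + sqrt(33))/4) + C3*sin(sqrt(2)*y*sqrt(-1 + sqrt(33))/4) + C4*cos(sqrt(2)*y*sqrt(-1 + sqrt(33))/4) - k/2 + y^2 + 3*y/2 - 1


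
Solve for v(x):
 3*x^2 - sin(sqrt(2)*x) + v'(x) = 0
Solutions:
 v(x) = C1 - x^3 - sqrt(2)*cos(sqrt(2)*x)/2


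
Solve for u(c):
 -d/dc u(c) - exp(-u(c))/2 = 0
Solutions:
 u(c) = log(C1 - c/2)


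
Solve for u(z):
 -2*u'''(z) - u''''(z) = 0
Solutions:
 u(z) = C1 + C2*z + C3*z^2 + C4*exp(-2*z)


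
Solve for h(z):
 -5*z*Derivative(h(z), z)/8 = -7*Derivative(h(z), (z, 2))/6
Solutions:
 h(z) = C1 + C2*erfi(sqrt(210)*z/28)


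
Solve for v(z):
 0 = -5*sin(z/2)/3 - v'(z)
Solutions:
 v(z) = C1 + 10*cos(z/2)/3


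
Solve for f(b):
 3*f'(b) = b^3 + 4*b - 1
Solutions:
 f(b) = C1 + b^4/12 + 2*b^2/3 - b/3


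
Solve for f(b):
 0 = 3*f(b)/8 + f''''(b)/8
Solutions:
 f(b) = (C1*sin(sqrt(2)*3^(1/4)*b/2) + C2*cos(sqrt(2)*3^(1/4)*b/2))*exp(-sqrt(2)*3^(1/4)*b/2) + (C3*sin(sqrt(2)*3^(1/4)*b/2) + C4*cos(sqrt(2)*3^(1/4)*b/2))*exp(sqrt(2)*3^(1/4)*b/2)


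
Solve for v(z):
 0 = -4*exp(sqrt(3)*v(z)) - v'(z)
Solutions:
 v(z) = sqrt(3)*(2*log(1/(C1 + 4*z)) - log(3))/6


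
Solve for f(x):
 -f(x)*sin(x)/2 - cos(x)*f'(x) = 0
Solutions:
 f(x) = C1*sqrt(cos(x))


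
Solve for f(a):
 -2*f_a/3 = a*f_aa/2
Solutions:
 f(a) = C1 + C2/a^(1/3)


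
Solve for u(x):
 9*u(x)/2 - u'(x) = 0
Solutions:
 u(x) = C1*exp(9*x/2)


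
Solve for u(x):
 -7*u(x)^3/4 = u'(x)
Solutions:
 u(x) = -sqrt(2)*sqrt(-1/(C1 - 7*x))
 u(x) = sqrt(2)*sqrt(-1/(C1 - 7*x))


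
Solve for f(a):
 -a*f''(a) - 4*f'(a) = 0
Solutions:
 f(a) = C1 + C2/a^3


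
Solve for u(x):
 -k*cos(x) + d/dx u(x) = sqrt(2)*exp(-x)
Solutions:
 u(x) = C1 + k*sin(x) - sqrt(2)*exp(-x)


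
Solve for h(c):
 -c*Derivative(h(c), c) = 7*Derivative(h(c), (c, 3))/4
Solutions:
 h(c) = C1 + Integral(C2*airyai(-14^(2/3)*c/7) + C3*airybi(-14^(2/3)*c/7), c)


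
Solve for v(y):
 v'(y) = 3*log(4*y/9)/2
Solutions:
 v(y) = C1 + 3*y*log(y)/2 - 3*y*log(3) - 3*y/2 + 3*y*log(2)


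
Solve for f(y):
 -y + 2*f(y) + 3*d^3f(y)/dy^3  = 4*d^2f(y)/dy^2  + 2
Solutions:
 f(y) = C1*exp(y*(16/(9*sqrt(345) + 179)^(1/3) + (9*sqrt(345) + 179)^(1/3) + 8)/18)*sin(sqrt(3)*y*(-(9*sqrt(345) + 179)^(1/3) + 16/(9*sqrt(345) + 179)^(1/3))/18) + C2*exp(y*(16/(9*sqrt(345) + 179)^(1/3) + (9*sqrt(345) + 179)^(1/3) + 8)/18)*cos(sqrt(3)*y*(-(9*sqrt(345) + 179)^(1/3) + 16/(9*sqrt(345) + 179)^(1/3))/18) + C3*exp(y*(-(9*sqrt(345) + 179)^(1/3) - 16/(9*sqrt(345) + 179)^(1/3) + 4)/9) + y/2 + 1


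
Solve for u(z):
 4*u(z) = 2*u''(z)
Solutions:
 u(z) = C1*exp(-sqrt(2)*z) + C2*exp(sqrt(2)*z)


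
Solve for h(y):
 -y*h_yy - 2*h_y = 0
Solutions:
 h(y) = C1 + C2/y


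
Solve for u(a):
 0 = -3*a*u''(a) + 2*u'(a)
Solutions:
 u(a) = C1 + C2*a^(5/3)


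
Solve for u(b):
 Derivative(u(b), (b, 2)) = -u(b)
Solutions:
 u(b) = C1*sin(b) + C2*cos(b)


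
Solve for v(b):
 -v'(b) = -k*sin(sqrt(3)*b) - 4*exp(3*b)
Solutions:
 v(b) = C1 - sqrt(3)*k*cos(sqrt(3)*b)/3 + 4*exp(3*b)/3


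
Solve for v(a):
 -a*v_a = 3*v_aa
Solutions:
 v(a) = C1 + C2*erf(sqrt(6)*a/6)


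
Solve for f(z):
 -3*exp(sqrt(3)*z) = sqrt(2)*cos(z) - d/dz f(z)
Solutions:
 f(z) = C1 + sqrt(3)*exp(sqrt(3)*z) + sqrt(2)*sin(z)


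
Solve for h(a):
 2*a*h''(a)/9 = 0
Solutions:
 h(a) = C1 + C2*a


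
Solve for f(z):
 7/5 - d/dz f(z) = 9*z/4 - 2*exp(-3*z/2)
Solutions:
 f(z) = C1 - 9*z^2/8 + 7*z/5 - 4*exp(-3*z/2)/3


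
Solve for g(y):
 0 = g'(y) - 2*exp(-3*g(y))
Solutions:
 g(y) = log(C1 + 6*y)/3
 g(y) = log((-3^(1/3) - 3^(5/6)*I)*(C1 + 2*y)^(1/3)/2)
 g(y) = log((-3^(1/3) + 3^(5/6)*I)*(C1 + 2*y)^(1/3)/2)


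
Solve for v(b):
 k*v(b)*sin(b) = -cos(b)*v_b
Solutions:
 v(b) = C1*exp(k*log(cos(b)))


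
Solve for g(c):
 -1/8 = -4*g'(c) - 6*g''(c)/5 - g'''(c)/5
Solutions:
 g(c) = C1 + c/32 + (C2*sin(sqrt(11)*c) + C3*cos(sqrt(11)*c))*exp(-3*c)


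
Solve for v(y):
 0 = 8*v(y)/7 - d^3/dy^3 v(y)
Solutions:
 v(y) = C3*exp(2*7^(2/3)*y/7) + (C1*sin(sqrt(3)*7^(2/3)*y/7) + C2*cos(sqrt(3)*7^(2/3)*y/7))*exp(-7^(2/3)*y/7)


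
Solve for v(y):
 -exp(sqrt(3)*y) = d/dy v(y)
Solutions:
 v(y) = C1 - sqrt(3)*exp(sqrt(3)*y)/3


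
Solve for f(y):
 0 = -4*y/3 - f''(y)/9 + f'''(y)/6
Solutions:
 f(y) = C1 + C2*y + C3*exp(2*y/3) - 2*y^3 - 9*y^2


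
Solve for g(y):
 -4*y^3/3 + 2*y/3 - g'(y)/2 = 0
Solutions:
 g(y) = C1 - 2*y^4/3 + 2*y^2/3


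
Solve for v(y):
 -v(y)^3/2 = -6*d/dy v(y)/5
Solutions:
 v(y) = -sqrt(6)*sqrt(-1/(C1 + 5*y))
 v(y) = sqrt(6)*sqrt(-1/(C1 + 5*y))


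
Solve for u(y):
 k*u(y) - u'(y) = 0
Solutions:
 u(y) = C1*exp(k*y)


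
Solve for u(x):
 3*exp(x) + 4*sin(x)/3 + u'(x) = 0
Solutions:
 u(x) = C1 - 3*exp(x) + 4*cos(x)/3


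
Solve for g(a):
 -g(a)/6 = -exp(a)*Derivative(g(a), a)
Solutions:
 g(a) = C1*exp(-exp(-a)/6)


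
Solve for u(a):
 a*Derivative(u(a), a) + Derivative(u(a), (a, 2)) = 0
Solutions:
 u(a) = C1 + C2*erf(sqrt(2)*a/2)


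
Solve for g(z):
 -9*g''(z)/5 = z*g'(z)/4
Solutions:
 g(z) = C1 + C2*erf(sqrt(10)*z/12)


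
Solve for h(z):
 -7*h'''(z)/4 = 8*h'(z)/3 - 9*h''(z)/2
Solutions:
 h(z) = C1 + C2*exp(z*(27 - sqrt(57))/21) + C3*exp(z*(sqrt(57) + 27)/21)


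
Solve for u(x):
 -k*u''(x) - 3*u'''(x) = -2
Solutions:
 u(x) = C1 + C2*x + C3*exp(-k*x/3) + x^2/k


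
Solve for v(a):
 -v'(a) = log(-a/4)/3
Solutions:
 v(a) = C1 - a*log(-a)/3 + a*(1 + 2*log(2))/3


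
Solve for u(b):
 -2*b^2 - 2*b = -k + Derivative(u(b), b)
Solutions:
 u(b) = C1 - 2*b^3/3 - b^2 + b*k


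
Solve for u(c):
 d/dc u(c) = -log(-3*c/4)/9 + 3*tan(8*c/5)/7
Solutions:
 u(c) = C1 - c*log(-c)/9 - c*log(3)/9 + c/9 + 2*c*log(2)/9 - 15*log(cos(8*c/5))/56


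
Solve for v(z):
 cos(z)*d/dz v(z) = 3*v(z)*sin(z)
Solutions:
 v(z) = C1/cos(z)^3


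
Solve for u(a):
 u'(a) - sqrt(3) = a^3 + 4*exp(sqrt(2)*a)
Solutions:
 u(a) = C1 + a^4/4 + sqrt(3)*a + 2*sqrt(2)*exp(sqrt(2)*a)


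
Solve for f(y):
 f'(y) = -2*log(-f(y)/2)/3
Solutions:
 3*Integral(1/(log(-_y) - log(2)), (_y, f(y)))/2 = C1 - y


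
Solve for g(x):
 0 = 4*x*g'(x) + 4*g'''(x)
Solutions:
 g(x) = C1 + Integral(C2*airyai(-x) + C3*airybi(-x), x)


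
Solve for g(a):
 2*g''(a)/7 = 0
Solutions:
 g(a) = C1 + C2*a


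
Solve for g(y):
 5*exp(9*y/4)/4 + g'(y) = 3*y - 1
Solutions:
 g(y) = C1 + 3*y^2/2 - y - 5*exp(9*y/4)/9


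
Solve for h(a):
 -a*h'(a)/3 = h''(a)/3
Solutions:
 h(a) = C1 + C2*erf(sqrt(2)*a/2)


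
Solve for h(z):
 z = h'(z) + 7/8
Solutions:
 h(z) = C1 + z^2/2 - 7*z/8


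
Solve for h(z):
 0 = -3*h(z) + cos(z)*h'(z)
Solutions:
 h(z) = C1*(sin(z) + 1)^(3/2)/(sin(z) - 1)^(3/2)


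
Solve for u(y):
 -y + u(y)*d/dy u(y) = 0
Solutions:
 u(y) = -sqrt(C1 + y^2)
 u(y) = sqrt(C1 + y^2)


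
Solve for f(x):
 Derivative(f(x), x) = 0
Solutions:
 f(x) = C1


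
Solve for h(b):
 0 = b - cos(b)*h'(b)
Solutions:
 h(b) = C1 + Integral(b/cos(b), b)


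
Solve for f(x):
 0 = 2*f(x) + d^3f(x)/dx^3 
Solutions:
 f(x) = C3*exp(-2^(1/3)*x) + (C1*sin(2^(1/3)*sqrt(3)*x/2) + C2*cos(2^(1/3)*sqrt(3)*x/2))*exp(2^(1/3)*x/2)


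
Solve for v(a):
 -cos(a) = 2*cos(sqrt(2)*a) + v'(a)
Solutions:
 v(a) = C1 - sin(a) - sqrt(2)*sin(sqrt(2)*a)


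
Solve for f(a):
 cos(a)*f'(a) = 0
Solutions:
 f(a) = C1


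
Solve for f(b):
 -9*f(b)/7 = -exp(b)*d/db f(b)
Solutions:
 f(b) = C1*exp(-9*exp(-b)/7)


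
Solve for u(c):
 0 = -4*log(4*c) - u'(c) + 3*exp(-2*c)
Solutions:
 u(c) = C1 - 4*c*log(c) + 4*c*(1 - 2*log(2)) - 3*exp(-2*c)/2


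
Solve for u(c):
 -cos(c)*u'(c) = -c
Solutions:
 u(c) = C1 + Integral(c/cos(c), c)


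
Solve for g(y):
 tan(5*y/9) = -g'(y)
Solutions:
 g(y) = C1 + 9*log(cos(5*y/9))/5


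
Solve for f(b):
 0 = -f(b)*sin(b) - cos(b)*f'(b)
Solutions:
 f(b) = C1*cos(b)


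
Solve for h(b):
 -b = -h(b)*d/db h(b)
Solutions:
 h(b) = -sqrt(C1 + b^2)
 h(b) = sqrt(C1 + b^2)


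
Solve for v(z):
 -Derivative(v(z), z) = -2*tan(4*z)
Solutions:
 v(z) = C1 - log(cos(4*z))/2


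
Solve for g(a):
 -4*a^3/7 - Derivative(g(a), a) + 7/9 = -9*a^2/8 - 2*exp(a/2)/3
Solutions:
 g(a) = C1 - a^4/7 + 3*a^3/8 + 7*a/9 + 4*exp(a/2)/3


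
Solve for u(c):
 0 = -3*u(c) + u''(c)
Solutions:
 u(c) = C1*exp(-sqrt(3)*c) + C2*exp(sqrt(3)*c)


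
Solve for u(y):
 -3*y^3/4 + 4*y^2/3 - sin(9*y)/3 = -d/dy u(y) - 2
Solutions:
 u(y) = C1 + 3*y^4/16 - 4*y^3/9 - 2*y - cos(9*y)/27


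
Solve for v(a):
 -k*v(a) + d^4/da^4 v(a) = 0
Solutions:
 v(a) = C1*exp(-a*k^(1/4)) + C2*exp(a*k^(1/4)) + C3*exp(-I*a*k^(1/4)) + C4*exp(I*a*k^(1/4))


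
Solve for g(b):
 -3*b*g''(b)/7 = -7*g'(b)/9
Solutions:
 g(b) = C1 + C2*b^(76/27)


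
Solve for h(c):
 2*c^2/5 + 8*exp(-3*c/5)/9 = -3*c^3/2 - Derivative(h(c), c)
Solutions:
 h(c) = C1 - 3*c^4/8 - 2*c^3/15 + 40*exp(-3*c/5)/27


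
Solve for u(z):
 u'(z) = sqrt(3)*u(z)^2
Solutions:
 u(z) = -1/(C1 + sqrt(3)*z)


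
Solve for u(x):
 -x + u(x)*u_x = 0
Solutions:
 u(x) = -sqrt(C1 + x^2)
 u(x) = sqrt(C1 + x^2)


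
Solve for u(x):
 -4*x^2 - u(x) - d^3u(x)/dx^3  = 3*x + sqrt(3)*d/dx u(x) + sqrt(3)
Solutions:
 u(x) = C1*exp(x*(-2*2^(1/3)*3^(5/6)/(3 + sqrt(4*sqrt(3) + 9))^(1/3) + 6^(2/3)*(3 + sqrt(4*sqrt(3) + 9))^(1/3))/12)*sin(x*(2*6^(1/3)/(3 + sqrt(4*sqrt(3) + 9))^(1/3) + 2^(2/3)*3^(1/6)*(3 + sqrt(4*sqrt(3) + 9))^(1/3))/4) + C2*exp(x*(-2*2^(1/3)*3^(5/6)/(3 + sqrt(4*sqrt(3) + 9))^(1/3) + 6^(2/3)*(3 + sqrt(4*sqrt(3) + 9))^(1/3))/12)*cos(x*(2*6^(1/3)/(3 + sqrt(4*sqrt(3) + 9))^(1/3) + 2^(2/3)*3^(1/6)*(3 + sqrt(4*sqrt(3) + 9))^(1/3))/4) + C3*exp(-x*(-2*2^(1/3)*3^(5/6)/(3 + sqrt(4*sqrt(3) + 9))^(1/3) + 6^(2/3)*(3 + sqrt(4*sqrt(3) + 9))^(1/3))/6) - 4*x^2 - 3*x + 8*sqrt(3)*x - 24 + 2*sqrt(3)


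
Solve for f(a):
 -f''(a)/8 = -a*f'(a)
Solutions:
 f(a) = C1 + C2*erfi(2*a)


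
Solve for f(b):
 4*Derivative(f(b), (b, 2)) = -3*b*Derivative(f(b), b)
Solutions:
 f(b) = C1 + C2*erf(sqrt(6)*b/4)


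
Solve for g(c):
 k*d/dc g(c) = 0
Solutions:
 g(c) = C1


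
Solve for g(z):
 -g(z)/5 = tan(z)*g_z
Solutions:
 g(z) = C1/sin(z)^(1/5)


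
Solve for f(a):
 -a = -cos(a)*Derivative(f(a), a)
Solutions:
 f(a) = C1 + Integral(a/cos(a), a)


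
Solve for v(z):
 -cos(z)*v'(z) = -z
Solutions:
 v(z) = C1 + Integral(z/cos(z), z)


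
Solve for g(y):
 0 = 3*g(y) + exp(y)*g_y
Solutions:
 g(y) = C1*exp(3*exp(-y))


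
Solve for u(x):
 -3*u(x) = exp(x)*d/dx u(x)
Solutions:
 u(x) = C1*exp(3*exp(-x))


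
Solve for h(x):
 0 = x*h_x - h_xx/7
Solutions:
 h(x) = C1 + C2*erfi(sqrt(14)*x/2)


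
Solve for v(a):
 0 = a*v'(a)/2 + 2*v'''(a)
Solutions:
 v(a) = C1 + Integral(C2*airyai(-2^(1/3)*a/2) + C3*airybi(-2^(1/3)*a/2), a)


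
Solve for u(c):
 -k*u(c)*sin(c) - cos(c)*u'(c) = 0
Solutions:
 u(c) = C1*exp(k*log(cos(c)))


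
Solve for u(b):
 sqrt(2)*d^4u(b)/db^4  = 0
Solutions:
 u(b) = C1 + C2*b + C3*b^2 + C4*b^3


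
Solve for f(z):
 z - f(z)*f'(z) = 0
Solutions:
 f(z) = -sqrt(C1 + z^2)
 f(z) = sqrt(C1 + z^2)


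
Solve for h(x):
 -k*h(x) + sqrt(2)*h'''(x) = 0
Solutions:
 h(x) = C1*exp(2^(5/6)*k^(1/3)*x/2) + C2*exp(2^(5/6)*k^(1/3)*x*(-1 + sqrt(3)*I)/4) + C3*exp(-2^(5/6)*k^(1/3)*x*(1 + sqrt(3)*I)/4)


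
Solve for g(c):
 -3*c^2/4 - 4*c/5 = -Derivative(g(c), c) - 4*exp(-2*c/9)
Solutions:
 g(c) = C1 + c^3/4 + 2*c^2/5 + 18*exp(-2*c/9)


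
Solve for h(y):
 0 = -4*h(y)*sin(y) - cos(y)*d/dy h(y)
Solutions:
 h(y) = C1*cos(y)^4


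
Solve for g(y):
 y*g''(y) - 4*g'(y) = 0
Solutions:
 g(y) = C1 + C2*y^5


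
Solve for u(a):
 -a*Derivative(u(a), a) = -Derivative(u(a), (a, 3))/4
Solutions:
 u(a) = C1 + Integral(C2*airyai(2^(2/3)*a) + C3*airybi(2^(2/3)*a), a)


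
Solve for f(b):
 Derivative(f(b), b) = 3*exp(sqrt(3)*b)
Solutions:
 f(b) = C1 + sqrt(3)*exp(sqrt(3)*b)


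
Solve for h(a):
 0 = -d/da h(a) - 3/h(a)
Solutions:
 h(a) = -sqrt(C1 - 6*a)
 h(a) = sqrt(C1 - 6*a)


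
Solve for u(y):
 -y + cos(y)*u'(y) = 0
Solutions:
 u(y) = C1 + Integral(y/cos(y), y)


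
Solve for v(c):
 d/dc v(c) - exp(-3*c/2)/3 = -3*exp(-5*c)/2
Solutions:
 v(c) = C1 + 3*exp(-5*c)/10 - 2*exp(-3*c/2)/9


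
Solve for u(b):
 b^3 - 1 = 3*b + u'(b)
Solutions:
 u(b) = C1 + b^4/4 - 3*b^2/2 - b


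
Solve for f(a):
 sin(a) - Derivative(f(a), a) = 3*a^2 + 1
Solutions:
 f(a) = C1 - a^3 - a - cos(a)


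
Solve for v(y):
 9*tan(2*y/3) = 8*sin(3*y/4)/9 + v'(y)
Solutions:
 v(y) = C1 - 27*log(cos(2*y/3))/2 + 32*cos(3*y/4)/27


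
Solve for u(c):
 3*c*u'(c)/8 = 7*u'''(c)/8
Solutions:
 u(c) = C1 + Integral(C2*airyai(3^(1/3)*7^(2/3)*c/7) + C3*airybi(3^(1/3)*7^(2/3)*c/7), c)


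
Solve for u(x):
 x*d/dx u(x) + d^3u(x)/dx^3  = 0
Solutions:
 u(x) = C1 + Integral(C2*airyai(-x) + C3*airybi(-x), x)


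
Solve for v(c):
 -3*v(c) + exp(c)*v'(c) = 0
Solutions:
 v(c) = C1*exp(-3*exp(-c))


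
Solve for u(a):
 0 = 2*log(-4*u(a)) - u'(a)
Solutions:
 -Integral(1/(log(-_y) + 2*log(2)), (_y, u(a)))/2 = C1 - a


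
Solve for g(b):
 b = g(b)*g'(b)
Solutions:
 g(b) = -sqrt(C1 + b^2)
 g(b) = sqrt(C1 + b^2)


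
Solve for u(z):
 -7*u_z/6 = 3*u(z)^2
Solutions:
 u(z) = 7/(C1 + 18*z)


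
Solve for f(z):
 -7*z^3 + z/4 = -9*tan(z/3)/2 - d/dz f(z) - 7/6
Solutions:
 f(z) = C1 + 7*z^4/4 - z^2/8 - 7*z/6 + 27*log(cos(z/3))/2


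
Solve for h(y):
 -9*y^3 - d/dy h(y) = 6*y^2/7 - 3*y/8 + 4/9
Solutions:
 h(y) = C1 - 9*y^4/4 - 2*y^3/7 + 3*y^2/16 - 4*y/9


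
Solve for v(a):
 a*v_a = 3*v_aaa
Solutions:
 v(a) = C1 + Integral(C2*airyai(3^(2/3)*a/3) + C3*airybi(3^(2/3)*a/3), a)


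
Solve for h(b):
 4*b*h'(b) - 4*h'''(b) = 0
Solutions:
 h(b) = C1 + Integral(C2*airyai(b) + C3*airybi(b), b)


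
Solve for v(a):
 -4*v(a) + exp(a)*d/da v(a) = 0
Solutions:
 v(a) = C1*exp(-4*exp(-a))


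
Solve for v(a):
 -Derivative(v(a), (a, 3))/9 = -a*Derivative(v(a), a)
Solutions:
 v(a) = C1 + Integral(C2*airyai(3^(2/3)*a) + C3*airybi(3^(2/3)*a), a)


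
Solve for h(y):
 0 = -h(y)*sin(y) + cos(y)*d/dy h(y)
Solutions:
 h(y) = C1/cos(y)


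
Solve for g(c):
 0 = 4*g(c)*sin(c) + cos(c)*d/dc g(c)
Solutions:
 g(c) = C1*cos(c)^4


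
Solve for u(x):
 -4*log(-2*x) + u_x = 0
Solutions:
 u(x) = C1 + 4*x*log(-x) + 4*x*(-1 + log(2))


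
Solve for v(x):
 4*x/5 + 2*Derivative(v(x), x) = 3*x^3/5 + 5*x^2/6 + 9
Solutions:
 v(x) = C1 + 3*x^4/40 + 5*x^3/36 - x^2/5 + 9*x/2


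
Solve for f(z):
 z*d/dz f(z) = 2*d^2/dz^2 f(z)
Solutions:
 f(z) = C1 + C2*erfi(z/2)


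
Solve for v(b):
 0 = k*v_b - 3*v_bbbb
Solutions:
 v(b) = C1 + C2*exp(3^(2/3)*b*k^(1/3)/3) + C3*exp(b*k^(1/3)*(-3^(2/3) + 3*3^(1/6)*I)/6) + C4*exp(-b*k^(1/3)*(3^(2/3) + 3*3^(1/6)*I)/6)


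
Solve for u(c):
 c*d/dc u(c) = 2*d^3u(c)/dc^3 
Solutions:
 u(c) = C1 + Integral(C2*airyai(2^(2/3)*c/2) + C3*airybi(2^(2/3)*c/2), c)


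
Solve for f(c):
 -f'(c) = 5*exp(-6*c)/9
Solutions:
 f(c) = C1 + 5*exp(-6*c)/54


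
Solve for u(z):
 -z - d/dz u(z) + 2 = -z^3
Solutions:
 u(z) = C1 + z^4/4 - z^2/2 + 2*z


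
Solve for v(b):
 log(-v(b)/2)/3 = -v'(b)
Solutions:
 3*Integral(1/(log(-_y) - log(2)), (_y, v(b))) = C1 - b


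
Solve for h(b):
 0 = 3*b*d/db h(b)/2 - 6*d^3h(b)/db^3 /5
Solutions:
 h(b) = C1 + Integral(C2*airyai(10^(1/3)*b/2) + C3*airybi(10^(1/3)*b/2), b)


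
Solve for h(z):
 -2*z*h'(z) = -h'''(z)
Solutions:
 h(z) = C1 + Integral(C2*airyai(2^(1/3)*z) + C3*airybi(2^(1/3)*z), z)


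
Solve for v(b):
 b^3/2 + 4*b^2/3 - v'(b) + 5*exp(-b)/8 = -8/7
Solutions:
 v(b) = C1 + b^4/8 + 4*b^3/9 + 8*b/7 - 5*exp(-b)/8


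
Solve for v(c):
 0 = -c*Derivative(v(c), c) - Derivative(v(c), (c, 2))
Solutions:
 v(c) = C1 + C2*erf(sqrt(2)*c/2)


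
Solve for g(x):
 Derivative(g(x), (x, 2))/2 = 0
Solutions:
 g(x) = C1 + C2*x


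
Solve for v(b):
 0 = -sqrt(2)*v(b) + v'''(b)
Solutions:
 v(b) = C3*exp(2^(1/6)*b) + (C1*sin(2^(1/6)*sqrt(3)*b/2) + C2*cos(2^(1/6)*sqrt(3)*b/2))*exp(-2^(1/6)*b/2)


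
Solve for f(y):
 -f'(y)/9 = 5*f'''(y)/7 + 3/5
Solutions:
 f(y) = C1 + C2*sin(sqrt(35)*y/15) + C3*cos(sqrt(35)*y/15) - 27*y/5


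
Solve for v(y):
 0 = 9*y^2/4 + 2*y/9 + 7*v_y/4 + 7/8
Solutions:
 v(y) = C1 - 3*y^3/7 - 4*y^2/63 - y/2


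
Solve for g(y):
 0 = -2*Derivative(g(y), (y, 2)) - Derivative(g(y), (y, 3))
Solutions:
 g(y) = C1 + C2*y + C3*exp(-2*y)


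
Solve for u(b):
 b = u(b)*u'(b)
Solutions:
 u(b) = -sqrt(C1 + b^2)
 u(b) = sqrt(C1 + b^2)


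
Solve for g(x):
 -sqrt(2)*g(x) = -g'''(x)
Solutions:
 g(x) = C3*exp(2^(1/6)*x) + (C1*sin(2^(1/6)*sqrt(3)*x/2) + C2*cos(2^(1/6)*sqrt(3)*x/2))*exp(-2^(1/6)*x/2)


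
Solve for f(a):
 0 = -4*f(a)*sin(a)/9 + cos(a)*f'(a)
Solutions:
 f(a) = C1/cos(a)^(4/9)


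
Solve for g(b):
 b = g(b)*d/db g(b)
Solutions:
 g(b) = -sqrt(C1 + b^2)
 g(b) = sqrt(C1 + b^2)


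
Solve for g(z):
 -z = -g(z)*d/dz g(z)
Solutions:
 g(z) = -sqrt(C1 + z^2)
 g(z) = sqrt(C1 + z^2)


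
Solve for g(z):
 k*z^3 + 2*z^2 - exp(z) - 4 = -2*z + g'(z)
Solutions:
 g(z) = C1 + k*z^4/4 + 2*z^3/3 + z^2 - 4*z - exp(z)


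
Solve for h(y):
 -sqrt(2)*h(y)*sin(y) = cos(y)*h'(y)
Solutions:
 h(y) = C1*cos(y)^(sqrt(2))


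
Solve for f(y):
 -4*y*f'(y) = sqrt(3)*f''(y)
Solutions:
 f(y) = C1 + C2*erf(sqrt(2)*3^(3/4)*y/3)


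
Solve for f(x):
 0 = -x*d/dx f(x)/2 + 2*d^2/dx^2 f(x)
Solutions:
 f(x) = C1 + C2*erfi(sqrt(2)*x/4)


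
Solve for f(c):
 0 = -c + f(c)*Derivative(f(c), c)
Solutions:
 f(c) = -sqrt(C1 + c^2)
 f(c) = sqrt(C1 + c^2)


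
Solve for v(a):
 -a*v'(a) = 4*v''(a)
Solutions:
 v(a) = C1 + C2*erf(sqrt(2)*a/4)


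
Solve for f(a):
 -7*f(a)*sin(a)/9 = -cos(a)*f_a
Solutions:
 f(a) = C1/cos(a)^(7/9)


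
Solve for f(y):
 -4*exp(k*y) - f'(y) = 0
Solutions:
 f(y) = C1 - 4*exp(k*y)/k


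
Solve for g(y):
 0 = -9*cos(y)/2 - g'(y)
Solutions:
 g(y) = C1 - 9*sin(y)/2


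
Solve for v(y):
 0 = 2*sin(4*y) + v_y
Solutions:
 v(y) = C1 + cos(4*y)/2


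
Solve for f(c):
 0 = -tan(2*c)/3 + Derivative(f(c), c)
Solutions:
 f(c) = C1 - log(cos(2*c))/6


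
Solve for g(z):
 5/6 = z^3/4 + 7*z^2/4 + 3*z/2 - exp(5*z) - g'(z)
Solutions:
 g(z) = C1 + z^4/16 + 7*z^3/12 + 3*z^2/4 - 5*z/6 - exp(5*z)/5


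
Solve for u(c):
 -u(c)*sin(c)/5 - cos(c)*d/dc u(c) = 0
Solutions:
 u(c) = C1*cos(c)^(1/5)


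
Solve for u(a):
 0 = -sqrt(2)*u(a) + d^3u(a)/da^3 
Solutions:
 u(a) = C3*exp(2^(1/6)*a) + (C1*sin(2^(1/6)*sqrt(3)*a/2) + C2*cos(2^(1/6)*sqrt(3)*a/2))*exp(-2^(1/6)*a/2)


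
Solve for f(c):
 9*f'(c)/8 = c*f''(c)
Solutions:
 f(c) = C1 + C2*c^(17/8)


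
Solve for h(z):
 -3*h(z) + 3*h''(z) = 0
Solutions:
 h(z) = C1*exp(-z) + C2*exp(z)


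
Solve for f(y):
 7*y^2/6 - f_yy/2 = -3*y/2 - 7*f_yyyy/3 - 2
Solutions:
 f(y) = C1 + C2*y + C3*exp(-sqrt(42)*y/14) + C4*exp(sqrt(42)*y/14) + 7*y^4/36 + y^3/2 + 116*y^2/9


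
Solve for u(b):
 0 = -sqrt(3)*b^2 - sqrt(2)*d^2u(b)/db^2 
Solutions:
 u(b) = C1 + C2*b - sqrt(6)*b^4/24


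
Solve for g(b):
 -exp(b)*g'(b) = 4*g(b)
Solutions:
 g(b) = C1*exp(4*exp(-b))


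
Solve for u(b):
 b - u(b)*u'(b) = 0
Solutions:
 u(b) = -sqrt(C1 + b^2)
 u(b) = sqrt(C1 + b^2)


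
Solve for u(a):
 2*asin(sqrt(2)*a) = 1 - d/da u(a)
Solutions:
 u(a) = C1 - 2*a*asin(sqrt(2)*a) + a - sqrt(2)*sqrt(1 - 2*a^2)


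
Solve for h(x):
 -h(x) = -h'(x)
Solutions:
 h(x) = C1*exp(x)


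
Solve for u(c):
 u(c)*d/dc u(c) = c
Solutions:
 u(c) = -sqrt(C1 + c^2)
 u(c) = sqrt(C1 + c^2)


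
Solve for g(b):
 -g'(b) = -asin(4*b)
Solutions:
 g(b) = C1 + b*asin(4*b) + sqrt(1 - 16*b^2)/4


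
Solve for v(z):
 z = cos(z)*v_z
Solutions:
 v(z) = C1 + Integral(z/cos(z), z)


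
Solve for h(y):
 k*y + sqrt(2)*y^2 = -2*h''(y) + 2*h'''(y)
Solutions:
 h(y) = C1 + C2*y + C3*exp(y) - sqrt(2)*y^4/24 + y^3*(-k - 2*sqrt(2))/12 + y^2*(-k - 2*sqrt(2))/4


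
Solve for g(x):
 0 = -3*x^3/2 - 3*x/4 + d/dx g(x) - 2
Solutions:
 g(x) = C1 + 3*x^4/8 + 3*x^2/8 + 2*x


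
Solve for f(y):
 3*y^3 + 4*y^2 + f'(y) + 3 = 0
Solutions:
 f(y) = C1 - 3*y^4/4 - 4*y^3/3 - 3*y


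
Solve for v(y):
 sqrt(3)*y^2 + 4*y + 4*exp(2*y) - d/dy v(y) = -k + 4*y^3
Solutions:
 v(y) = C1 + k*y - y^4 + sqrt(3)*y^3/3 + 2*y^2 + 2*exp(2*y)


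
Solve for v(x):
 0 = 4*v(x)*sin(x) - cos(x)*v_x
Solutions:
 v(x) = C1/cos(x)^4


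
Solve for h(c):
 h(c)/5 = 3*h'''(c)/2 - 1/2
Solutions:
 h(c) = C3*exp(15^(2/3)*2^(1/3)*c/15) + (C1*sin(2^(1/3)*3^(1/6)*5^(2/3)*c/10) + C2*cos(2^(1/3)*3^(1/6)*5^(2/3)*c/10))*exp(-15^(2/3)*2^(1/3)*c/30) - 5/2


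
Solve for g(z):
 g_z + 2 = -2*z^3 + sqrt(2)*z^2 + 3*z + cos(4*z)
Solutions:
 g(z) = C1 - z^4/2 + sqrt(2)*z^3/3 + 3*z^2/2 - 2*z + sin(4*z)/4


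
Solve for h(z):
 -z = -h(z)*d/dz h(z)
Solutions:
 h(z) = -sqrt(C1 + z^2)
 h(z) = sqrt(C1 + z^2)


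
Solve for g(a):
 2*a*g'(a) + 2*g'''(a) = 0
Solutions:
 g(a) = C1 + Integral(C2*airyai(-a) + C3*airybi(-a), a)


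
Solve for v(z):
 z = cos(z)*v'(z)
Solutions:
 v(z) = C1 + Integral(z/cos(z), z)


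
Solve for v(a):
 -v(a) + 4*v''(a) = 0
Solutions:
 v(a) = C1*exp(-a/2) + C2*exp(a/2)


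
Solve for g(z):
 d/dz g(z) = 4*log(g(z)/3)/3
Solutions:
 3*Integral(1/(-log(_y) + log(3)), (_y, g(z)))/4 = C1 - z


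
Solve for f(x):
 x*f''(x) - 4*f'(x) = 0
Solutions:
 f(x) = C1 + C2*x^5


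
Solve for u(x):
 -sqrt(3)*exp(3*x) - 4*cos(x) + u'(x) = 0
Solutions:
 u(x) = C1 + sqrt(3)*exp(3*x)/3 + 4*sin(x)


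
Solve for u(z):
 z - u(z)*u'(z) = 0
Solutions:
 u(z) = -sqrt(C1 + z^2)
 u(z) = sqrt(C1 + z^2)


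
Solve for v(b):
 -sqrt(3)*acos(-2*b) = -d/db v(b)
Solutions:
 v(b) = C1 + sqrt(3)*(b*acos(-2*b) + sqrt(1 - 4*b^2)/2)


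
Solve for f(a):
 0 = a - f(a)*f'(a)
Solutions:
 f(a) = -sqrt(C1 + a^2)
 f(a) = sqrt(C1 + a^2)


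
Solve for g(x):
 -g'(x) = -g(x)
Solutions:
 g(x) = C1*exp(x)


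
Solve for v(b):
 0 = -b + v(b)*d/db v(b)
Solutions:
 v(b) = -sqrt(C1 + b^2)
 v(b) = sqrt(C1 + b^2)


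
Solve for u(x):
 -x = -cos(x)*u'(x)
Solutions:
 u(x) = C1 + Integral(x/cos(x), x)


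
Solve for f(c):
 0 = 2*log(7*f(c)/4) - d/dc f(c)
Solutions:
 Integral(1/(-log(_y) - log(7) + 2*log(2)), (_y, f(c)))/2 = C1 - c


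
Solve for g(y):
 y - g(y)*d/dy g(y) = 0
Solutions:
 g(y) = -sqrt(C1 + y^2)
 g(y) = sqrt(C1 + y^2)


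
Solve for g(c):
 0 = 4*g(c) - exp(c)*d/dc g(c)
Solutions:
 g(c) = C1*exp(-4*exp(-c))


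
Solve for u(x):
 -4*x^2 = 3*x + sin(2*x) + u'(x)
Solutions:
 u(x) = C1 - 4*x^3/3 - 3*x^2/2 + cos(2*x)/2


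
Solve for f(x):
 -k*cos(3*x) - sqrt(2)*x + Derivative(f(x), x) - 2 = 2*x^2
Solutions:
 f(x) = C1 + k*sin(3*x)/3 + 2*x^3/3 + sqrt(2)*x^2/2 + 2*x


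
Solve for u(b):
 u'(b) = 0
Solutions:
 u(b) = C1


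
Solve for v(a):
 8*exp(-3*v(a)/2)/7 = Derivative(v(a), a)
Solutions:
 v(a) = 2*log(C1 + 12*a/7)/3
 v(a) = 2*log(14^(2/3)*(-3^(1/3) - 3^(5/6)*I)*(C1 + 8*a)^(1/3)/28)
 v(a) = 2*log(14^(2/3)*(-3^(1/3) + 3^(5/6)*I)*(C1 + 8*a)^(1/3)/28)


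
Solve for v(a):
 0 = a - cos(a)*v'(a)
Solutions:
 v(a) = C1 + Integral(a/cos(a), a)


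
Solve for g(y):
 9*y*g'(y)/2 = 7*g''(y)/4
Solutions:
 g(y) = C1 + C2*erfi(3*sqrt(7)*y/7)


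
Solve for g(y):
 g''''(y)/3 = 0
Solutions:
 g(y) = C1 + C2*y + C3*y^2 + C4*y^3


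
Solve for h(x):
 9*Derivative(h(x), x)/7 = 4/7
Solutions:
 h(x) = C1 + 4*x/9


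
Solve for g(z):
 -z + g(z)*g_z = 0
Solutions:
 g(z) = -sqrt(C1 + z^2)
 g(z) = sqrt(C1 + z^2)


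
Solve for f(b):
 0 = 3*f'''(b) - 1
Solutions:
 f(b) = C1 + C2*b + C3*b^2 + b^3/18


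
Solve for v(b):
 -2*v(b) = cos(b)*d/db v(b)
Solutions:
 v(b) = C1*(sin(b) - 1)/(sin(b) + 1)


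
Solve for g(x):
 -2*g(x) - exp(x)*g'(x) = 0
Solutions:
 g(x) = C1*exp(2*exp(-x))


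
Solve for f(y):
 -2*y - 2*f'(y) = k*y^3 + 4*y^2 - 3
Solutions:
 f(y) = C1 - k*y^4/8 - 2*y^3/3 - y^2/2 + 3*y/2


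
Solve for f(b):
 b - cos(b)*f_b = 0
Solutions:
 f(b) = C1 + Integral(b/cos(b), b)


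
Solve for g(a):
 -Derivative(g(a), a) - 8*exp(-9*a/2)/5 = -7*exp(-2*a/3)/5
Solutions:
 g(a) = C1 + 16*exp(-9*a/2)/45 - 21*exp(-2*a/3)/10


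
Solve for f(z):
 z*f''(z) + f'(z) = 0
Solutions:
 f(z) = C1 + C2*log(z)


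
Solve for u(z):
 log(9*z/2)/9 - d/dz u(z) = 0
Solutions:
 u(z) = C1 + z*log(z)/9 - z/9 - z*log(2)/9 + 2*z*log(3)/9


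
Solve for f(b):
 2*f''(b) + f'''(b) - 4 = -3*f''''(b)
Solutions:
 f(b) = C1 + C2*b + b^2 + (C3*sin(sqrt(23)*b/6) + C4*cos(sqrt(23)*b/6))*exp(-b/6)


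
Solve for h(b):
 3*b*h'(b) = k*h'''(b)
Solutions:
 h(b) = C1 + Integral(C2*airyai(3^(1/3)*b*(1/k)^(1/3)) + C3*airybi(3^(1/3)*b*(1/k)^(1/3)), b)


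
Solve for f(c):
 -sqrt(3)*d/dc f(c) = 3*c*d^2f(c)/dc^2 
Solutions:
 f(c) = C1 + C2*c^(1 - sqrt(3)/3)


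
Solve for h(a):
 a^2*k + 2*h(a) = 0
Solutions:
 h(a) = -a^2*k/2


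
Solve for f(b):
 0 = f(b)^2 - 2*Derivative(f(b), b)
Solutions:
 f(b) = -2/(C1 + b)


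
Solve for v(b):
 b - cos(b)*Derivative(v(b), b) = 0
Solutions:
 v(b) = C1 + Integral(b/cos(b), b)


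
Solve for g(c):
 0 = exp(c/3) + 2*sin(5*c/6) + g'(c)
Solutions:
 g(c) = C1 - 3*exp(c/3) + 12*cos(5*c/6)/5


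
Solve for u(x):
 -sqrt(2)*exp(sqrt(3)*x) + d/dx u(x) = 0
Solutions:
 u(x) = C1 + sqrt(6)*exp(sqrt(3)*x)/3


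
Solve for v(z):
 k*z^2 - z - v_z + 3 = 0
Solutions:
 v(z) = C1 + k*z^3/3 - z^2/2 + 3*z


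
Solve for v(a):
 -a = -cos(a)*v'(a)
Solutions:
 v(a) = C1 + Integral(a/cos(a), a)


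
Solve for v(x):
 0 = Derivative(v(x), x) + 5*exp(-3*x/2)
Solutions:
 v(x) = C1 + 10*exp(-3*x/2)/3


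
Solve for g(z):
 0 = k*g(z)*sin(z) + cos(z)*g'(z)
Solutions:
 g(z) = C1*exp(k*log(cos(z)))


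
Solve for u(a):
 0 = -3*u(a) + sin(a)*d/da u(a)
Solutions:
 u(a) = C1*(cos(a) - 1)^(3/2)/(cos(a) + 1)^(3/2)


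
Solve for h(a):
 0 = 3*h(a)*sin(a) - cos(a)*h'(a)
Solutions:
 h(a) = C1/cos(a)^3


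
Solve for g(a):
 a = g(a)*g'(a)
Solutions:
 g(a) = -sqrt(C1 + a^2)
 g(a) = sqrt(C1 + a^2)


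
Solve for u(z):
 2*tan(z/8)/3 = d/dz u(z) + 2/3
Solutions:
 u(z) = C1 - 2*z/3 - 16*log(cos(z/8))/3


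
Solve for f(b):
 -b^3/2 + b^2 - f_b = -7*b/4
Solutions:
 f(b) = C1 - b^4/8 + b^3/3 + 7*b^2/8


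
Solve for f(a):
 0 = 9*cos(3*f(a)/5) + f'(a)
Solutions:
 9*a - 5*log(sin(3*f(a)/5) - 1)/6 + 5*log(sin(3*f(a)/5) + 1)/6 = C1


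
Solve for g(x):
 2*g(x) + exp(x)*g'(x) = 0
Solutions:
 g(x) = C1*exp(2*exp(-x))


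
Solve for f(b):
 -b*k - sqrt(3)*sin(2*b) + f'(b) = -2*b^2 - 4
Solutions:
 f(b) = C1 - 2*b^3/3 + b^2*k/2 - 4*b - sqrt(3)*cos(2*b)/2


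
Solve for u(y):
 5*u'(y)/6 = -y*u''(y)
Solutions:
 u(y) = C1 + C2*y^(1/6)


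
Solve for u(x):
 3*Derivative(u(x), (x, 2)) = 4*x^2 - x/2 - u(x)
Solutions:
 u(x) = C1*sin(sqrt(3)*x/3) + C2*cos(sqrt(3)*x/3) + 4*x^2 - x/2 - 24


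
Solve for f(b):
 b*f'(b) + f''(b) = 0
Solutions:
 f(b) = C1 + C2*erf(sqrt(2)*b/2)


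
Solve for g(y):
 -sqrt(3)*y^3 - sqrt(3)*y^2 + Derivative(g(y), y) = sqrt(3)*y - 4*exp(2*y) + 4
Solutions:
 g(y) = C1 + sqrt(3)*y^4/4 + sqrt(3)*y^3/3 + sqrt(3)*y^2/2 + 4*y - 2*exp(2*y)


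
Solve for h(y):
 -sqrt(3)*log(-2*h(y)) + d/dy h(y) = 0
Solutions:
 -sqrt(3)*Integral(1/(log(-_y) + log(2)), (_y, h(y)))/3 = C1 - y


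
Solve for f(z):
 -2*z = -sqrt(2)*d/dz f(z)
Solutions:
 f(z) = C1 + sqrt(2)*z^2/2


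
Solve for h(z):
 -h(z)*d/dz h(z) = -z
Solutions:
 h(z) = -sqrt(C1 + z^2)
 h(z) = sqrt(C1 + z^2)


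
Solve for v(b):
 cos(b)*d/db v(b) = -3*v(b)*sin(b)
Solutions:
 v(b) = C1*cos(b)^3


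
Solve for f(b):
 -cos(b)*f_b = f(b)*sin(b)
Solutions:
 f(b) = C1*cos(b)


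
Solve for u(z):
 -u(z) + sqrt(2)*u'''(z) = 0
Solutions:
 u(z) = C3*exp(2^(5/6)*z/2) + (C1*sin(2^(5/6)*sqrt(3)*z/4) + C2*cos(2^(5/6)*sqrt(3)*z/4))*exp(-2^(5/6)*z/4)


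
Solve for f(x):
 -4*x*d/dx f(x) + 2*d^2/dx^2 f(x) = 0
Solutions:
 f(x) = C1 + C2*erfi(x)


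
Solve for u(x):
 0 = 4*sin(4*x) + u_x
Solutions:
 u(x) = C1 + cos(4*x)


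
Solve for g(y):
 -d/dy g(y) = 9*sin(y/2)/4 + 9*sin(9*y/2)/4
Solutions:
 g(y) = C1 + 9*cos(y/2)/2 + cos(9*y/2)/2


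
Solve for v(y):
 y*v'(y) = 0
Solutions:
 v(y) = C1


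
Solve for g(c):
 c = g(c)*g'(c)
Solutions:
 g(c) = -sqrt(C1 + c^2)
 g(c) = sqrt(C1 + c^2)


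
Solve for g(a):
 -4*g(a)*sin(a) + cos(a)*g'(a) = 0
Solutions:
 g(a) = C1/cos(a)^4
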